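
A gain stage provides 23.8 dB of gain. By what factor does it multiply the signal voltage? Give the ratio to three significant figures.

Voltage ratio = 10^(dB/20).
10^(23.8/20) = 10^(1.190) = 15.5.

15.5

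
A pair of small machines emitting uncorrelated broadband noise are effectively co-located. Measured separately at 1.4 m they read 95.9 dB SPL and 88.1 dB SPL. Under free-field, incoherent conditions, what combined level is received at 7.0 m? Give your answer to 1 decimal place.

Combined at 1.4 m: 10·log₁₀(10^(95.9/10)+10^(88.1/10)) = 96.57 dB SPL.
Then apply −20·log₁₀(7.0/1.4) = -13.98 dB → 82.6 dB SPL.

82.6 dB SPL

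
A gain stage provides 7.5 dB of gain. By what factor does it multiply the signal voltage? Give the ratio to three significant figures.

Voltage ratio = 10^(dB/20).
10^(7.5/20) = 10^(0.3750) = 2.37.

2.37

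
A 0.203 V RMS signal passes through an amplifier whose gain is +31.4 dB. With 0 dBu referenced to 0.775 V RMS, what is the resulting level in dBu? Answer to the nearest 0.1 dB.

Input level: 20·log₁₀(0.203/0.775) = -11.64 dBu.
Output: -11.64 + 31.4 = +19.8 dBu.

+19.8 dBu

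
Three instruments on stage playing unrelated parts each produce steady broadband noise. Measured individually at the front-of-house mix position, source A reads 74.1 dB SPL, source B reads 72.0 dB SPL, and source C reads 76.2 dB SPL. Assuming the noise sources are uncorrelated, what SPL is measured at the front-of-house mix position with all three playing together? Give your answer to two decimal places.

79.20 dB SPL

Incoherent sources sum as intensities:
L_total = 10·log₁₀(10^(74.1/10) + 10^(72.0/10) + 10^(76.2/10)) = 10·log₁₀(83240000) = 79.20 dB SPL.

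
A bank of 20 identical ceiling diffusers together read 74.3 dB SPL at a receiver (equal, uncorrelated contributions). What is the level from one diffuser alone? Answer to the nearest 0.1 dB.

20 equal incoherent sources add 10·log₁₀(20) = 13.01 dB over one source.
L_one = 74.3 − 13.01 = 61.3 dB SPL.

61.3 dB SPL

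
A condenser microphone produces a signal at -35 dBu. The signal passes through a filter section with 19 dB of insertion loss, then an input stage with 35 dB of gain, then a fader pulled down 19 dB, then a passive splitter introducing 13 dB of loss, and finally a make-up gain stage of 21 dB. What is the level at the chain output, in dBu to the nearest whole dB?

In dB, series stages simply add:
-35 − 19 + 35 − 19 − 13 + 21 = -30 dBu.

-30 dBu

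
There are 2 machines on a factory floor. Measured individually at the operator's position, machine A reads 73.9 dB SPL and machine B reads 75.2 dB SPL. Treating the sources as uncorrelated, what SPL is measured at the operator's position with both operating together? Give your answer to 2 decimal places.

Incoherent sources sum as intensities:
L_total = 10·log₁₀(10^(73.9/10) + 10^(75.2/10)) = 10·log₁₀(57660000) = 77.61 dB SPL.

77.61 dB SPL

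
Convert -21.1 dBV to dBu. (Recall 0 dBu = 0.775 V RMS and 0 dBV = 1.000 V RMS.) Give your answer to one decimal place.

The offset between the scales is 20·log₁₀(0.775/1.000) = −2.214 dB.
So dBu = -21.1 + 2.214 = -18.9 dBu.

-18.9 dBu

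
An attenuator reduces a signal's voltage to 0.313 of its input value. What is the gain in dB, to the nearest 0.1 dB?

-10.1 dB

Voltage is an amplitude quantity, so gain = 20·log₁₀(V_out/V_in).
20·log₁₀(0.313) = -10.1 dB.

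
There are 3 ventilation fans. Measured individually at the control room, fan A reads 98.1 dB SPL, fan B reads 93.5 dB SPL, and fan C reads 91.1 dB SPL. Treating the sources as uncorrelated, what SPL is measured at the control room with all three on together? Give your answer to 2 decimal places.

Add the sources as powers (linear), then convert back to dB:
L_total = 10·log₁₀(10^(98.1/10) + 10^(93.5/10) + 10^(91.1/10)) = 10·log₁₀(9984000000) = 99.99 dB SPL.

99.99 dB SPL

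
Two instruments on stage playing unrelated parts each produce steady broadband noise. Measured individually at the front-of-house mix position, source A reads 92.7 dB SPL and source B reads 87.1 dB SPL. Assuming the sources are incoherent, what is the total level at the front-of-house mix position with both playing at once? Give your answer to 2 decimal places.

Incoherent sources sum as intensities:
L_total = 10·log₁₀(10^(92.7/10) + 10^(87.1/10)) = 10·log₁₀(2375000000) = 93.76 dB SPL.

93.76 dB SPL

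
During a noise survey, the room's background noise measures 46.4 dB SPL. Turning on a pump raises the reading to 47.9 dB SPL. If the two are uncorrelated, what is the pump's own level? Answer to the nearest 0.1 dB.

Remove the background by subtracting linear intensities:
L_src = 10·log₁₀(10^(47.9/10) − 10^(46.4/10)) = 10·log₁₀(18010) = 42.6 dB SPL.

42.6 dB SPL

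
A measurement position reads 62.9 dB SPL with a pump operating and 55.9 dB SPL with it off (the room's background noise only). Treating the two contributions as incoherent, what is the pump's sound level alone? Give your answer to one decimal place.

Subtract intensities: L_src = 10·log₁₀(10^(L_total/10) − 10^(L_bg/10)).
L_src = 10·log₁₀(10^(62.9/10) − 10^(55.9/10)) = 10·log₁₀(1561000) = 61.9 dB SPL.

61.9 dB SPL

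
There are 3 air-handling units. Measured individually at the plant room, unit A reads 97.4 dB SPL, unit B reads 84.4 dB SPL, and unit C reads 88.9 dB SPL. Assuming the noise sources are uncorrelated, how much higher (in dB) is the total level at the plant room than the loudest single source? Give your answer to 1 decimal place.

Incoherent sources sum as intensities:
L_total = 10·log₁₀(10^(97.4/10) + 10^(84.4/10) + 10^(88.9/10)) = 98.16 dB SPL.
Excess over the loudest (97.4 dB): 98.16 − 97.4 = 0.8 dB.

0.8 dB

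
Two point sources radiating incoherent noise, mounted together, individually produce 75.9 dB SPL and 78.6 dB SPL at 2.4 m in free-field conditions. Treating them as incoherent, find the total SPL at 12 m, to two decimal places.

66.49 dB SPL

Combined at 2.4 m: 10·log₁₀(10^(75.9/10)+10^(78.6/10)) = 80.467 dB SPL.
Then apply −20·log₁₀(12/2.4) = -13.979 dB → 66.49 dB SPL.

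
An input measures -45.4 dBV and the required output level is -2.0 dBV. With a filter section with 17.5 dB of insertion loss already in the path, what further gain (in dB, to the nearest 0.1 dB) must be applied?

60.9 dB

The required make-up gain is the shortfall in the dB sum.
G = -2.0 − (-45.4) + 17.5 = 60.9 dB.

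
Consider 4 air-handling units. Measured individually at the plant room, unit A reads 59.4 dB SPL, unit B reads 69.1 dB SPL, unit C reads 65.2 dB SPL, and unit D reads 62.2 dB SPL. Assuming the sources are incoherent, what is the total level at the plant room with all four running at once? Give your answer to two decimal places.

71.45 dB SPL

Uncorrelated sources add in intensity (power), not in dB.
L_total = 10·log₁₀(10^(59.4/10) + 10^(69.1/10) + 10^(65.2/10) + 10^(62.2/10)) = 10·log₁₀(13970000) = 71.45 dB SPL.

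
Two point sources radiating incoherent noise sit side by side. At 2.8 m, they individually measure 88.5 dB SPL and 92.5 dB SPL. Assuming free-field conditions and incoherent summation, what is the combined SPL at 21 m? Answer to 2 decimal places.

Combined at 2.8 m: 10·log₁₀(10^(88.5/10)+10^(92.5/10)) = 93.955 dB SPL.
Then apply −20·log₁₀(21/2.8) = -17.501 dB → 76.45 dB SPL.

76.45 dB SPL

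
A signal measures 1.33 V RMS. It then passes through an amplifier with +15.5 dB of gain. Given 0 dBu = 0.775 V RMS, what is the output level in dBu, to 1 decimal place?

Input level: 20·log₁₀(1.33/0.775) = 4.69 dBu.
Output: 4.69 + 15.5 = +20.2 dBu.

+20.2 dBu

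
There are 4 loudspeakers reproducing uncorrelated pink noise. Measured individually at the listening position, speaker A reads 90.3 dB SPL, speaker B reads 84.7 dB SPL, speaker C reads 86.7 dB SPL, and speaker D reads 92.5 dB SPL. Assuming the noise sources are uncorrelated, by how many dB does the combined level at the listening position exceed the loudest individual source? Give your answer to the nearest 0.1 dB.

3.1 dB

Add the sources as powers (linear), then convert back to dB:
L_total = 10·log₁₀(10^(90.3/10) + 10^(84.7/10) + 10^(86.7/10) + 10^(92.5/10)) = 95.58 dB SPL.
Excess over the loudest (92.5 dB): 95.58 − 92.5 = 3.1 dB.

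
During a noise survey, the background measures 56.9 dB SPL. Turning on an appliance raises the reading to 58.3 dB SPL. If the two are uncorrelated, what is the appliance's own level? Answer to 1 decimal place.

52.7 dB SPL

Remove the background by subtracting linear intensities:
L_src = 10·log₁₀(10^(58.3/10) − 10^(56.9/10)) = 10·log₁₀(186300) = 52.7 dB SPL.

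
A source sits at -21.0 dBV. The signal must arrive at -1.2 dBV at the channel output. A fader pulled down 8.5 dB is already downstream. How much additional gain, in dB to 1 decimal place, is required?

The required make-up gain is the shortfall in the dB sum.
G = -1.2 − (-21.0) + 8.5 = 28.3 dB.

28.3 dB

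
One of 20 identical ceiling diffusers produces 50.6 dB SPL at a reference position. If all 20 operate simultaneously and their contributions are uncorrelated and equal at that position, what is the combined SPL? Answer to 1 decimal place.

63.6 dB SPL

20 equal incoherent sources raise the level by 10·log₁₀(20) = 13.01 dB.
L_total = 50.6 + 13.01 = 63.6 dB SPL.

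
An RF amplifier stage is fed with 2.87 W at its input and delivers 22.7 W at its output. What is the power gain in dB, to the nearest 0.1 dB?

9.0 dB

For a power ratio, dB = 10·log₁₀(P₂/P₁).
10·log₁₀(22.7/2.87) = 10·log₁₀(7.909) = 9.0 dB.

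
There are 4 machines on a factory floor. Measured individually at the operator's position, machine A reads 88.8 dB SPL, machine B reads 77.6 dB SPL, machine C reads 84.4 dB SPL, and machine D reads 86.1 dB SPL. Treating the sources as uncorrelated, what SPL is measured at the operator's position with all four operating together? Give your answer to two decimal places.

91.76 dB SPL

Uncorrelated sources add in intensity (power), not in dB.
L_total = 10·log₁₀(10^(88.8/10) + 10^(77.6/10) + 10^(84.4/10) + 10^(86.1/10)) = 10·log₁₀(1499000000) = 91.76 dB SPL.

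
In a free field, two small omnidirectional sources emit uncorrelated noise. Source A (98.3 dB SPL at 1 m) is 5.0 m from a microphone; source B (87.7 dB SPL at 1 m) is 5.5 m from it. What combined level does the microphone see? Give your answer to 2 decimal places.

At the listener: L_A = 98.3 − 20·log₁₀(5.0) = 84.321 dB; L_B = 87.7 − 20·log₁₀(5.5) = 72.893 dB.
Combined: 10·log₁₀(10^(84.321/10)+10^(72.893/10)) = 84.62 dB SPL.

84.62 dB SPL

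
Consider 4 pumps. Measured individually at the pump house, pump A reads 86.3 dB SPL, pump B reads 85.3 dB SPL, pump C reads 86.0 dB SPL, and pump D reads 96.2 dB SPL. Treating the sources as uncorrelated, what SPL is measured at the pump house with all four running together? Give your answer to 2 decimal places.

Add the sources as powers (linear), then convert back to dB:
L_total = 10·log₁₀(10^(86.3/10) + 10^(85.3/10) + 10^(86.0/10) + 10^(96.2/10)) = 10·log₁₀(5332000000) = 97.27 dB SPL.

97.27 dB SPL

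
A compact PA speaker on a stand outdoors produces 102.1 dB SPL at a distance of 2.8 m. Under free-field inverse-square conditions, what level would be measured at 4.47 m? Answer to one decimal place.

98.0 dB SPL

Free-field point source: level drops by 20·log₁₀ of the distance ratio.
ΔL = −20·log₁₀(4.47/2.8) = -4.06 dB, so L₂ = 102.1 + (-4.06) = 98.0 dB SPL.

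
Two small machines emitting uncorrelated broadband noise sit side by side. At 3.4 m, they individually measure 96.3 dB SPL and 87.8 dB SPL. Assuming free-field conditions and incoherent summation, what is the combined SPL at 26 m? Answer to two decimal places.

Combined at 3.4 m: 10·log₁₀(10^(96.3/10)+10^(87.8/10)) = 96.874 dB SPL.
Then apply −20·log₁₀(26/3.4) = -17.670 dB → 79.20 dB SPL.

79.20 dB SPL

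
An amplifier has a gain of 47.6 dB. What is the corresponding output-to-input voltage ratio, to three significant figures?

240

Voltage ratio = 10^(dB/20).
10^(47.6/20) = 10^(2.380) = 240.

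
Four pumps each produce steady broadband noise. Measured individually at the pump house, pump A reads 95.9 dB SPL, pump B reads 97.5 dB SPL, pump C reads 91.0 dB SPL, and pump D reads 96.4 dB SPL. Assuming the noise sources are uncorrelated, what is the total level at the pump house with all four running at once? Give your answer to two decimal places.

101.80 dB SPL

Uncorrelated sources add in intensity (power), not in dB.
L_total = 10·log₁₀(10^(95.9/10) + 10^(97.5/10) + 10^(91.0/10) + 10^(96.4/10)) = 10·log₁₀(15138000000) = 101.80 dB SPL.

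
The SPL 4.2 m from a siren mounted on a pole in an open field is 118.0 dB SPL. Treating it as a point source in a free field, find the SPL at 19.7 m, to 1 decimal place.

Inverse-square spreading gives ΔL = −20·log₁₀(d₂/d₁).
ΔL = −20·log₁₀(19.7/4.2) = -13.42 dB, so L₂ = 118.0 + (-13.42) = 104.6 dB SPL.

104.6 dB SPL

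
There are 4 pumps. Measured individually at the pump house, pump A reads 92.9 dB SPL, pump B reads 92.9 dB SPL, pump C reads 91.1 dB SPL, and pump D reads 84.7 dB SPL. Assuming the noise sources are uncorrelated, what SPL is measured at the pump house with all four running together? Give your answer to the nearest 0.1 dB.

97.4 dB SPL

Incoherent sources sum as intensities:
L_total = 10·log₁₀(10^(92.9/10) + 10^(92.9/10) + 10^(91.1/10) + 10^(84.7/10)) = 10·log₁₀(5483000000) = 97.4 dB SPL.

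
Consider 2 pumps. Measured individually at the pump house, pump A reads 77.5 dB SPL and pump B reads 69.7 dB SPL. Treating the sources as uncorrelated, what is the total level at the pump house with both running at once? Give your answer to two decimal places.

Uncorrelated sources add in intensity (power), not in dB.
L_total = 10·log₁₀(10^(77.5/10) + 10^(69.7/10)) = 10·log₁₀(65570000) = 78.17 dB SPL.

78.17 dB SPL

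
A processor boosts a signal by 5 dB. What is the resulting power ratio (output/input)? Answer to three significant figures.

Power ratio = 10^(dB/10).
10^(5/10) = 10^(0.5000) = 3.16.

3.16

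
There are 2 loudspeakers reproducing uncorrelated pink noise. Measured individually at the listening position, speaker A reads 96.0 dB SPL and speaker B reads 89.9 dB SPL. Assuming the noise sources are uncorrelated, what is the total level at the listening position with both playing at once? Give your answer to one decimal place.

Uncorrelated sources add in intensity (power), not in dB.
L_total = 10·log₁₀(10^(96.0/10) + 10^(89.9/10)) = 10·log₁₀(4958000000) = 97.0 dB SPL.

97.0 dB SPL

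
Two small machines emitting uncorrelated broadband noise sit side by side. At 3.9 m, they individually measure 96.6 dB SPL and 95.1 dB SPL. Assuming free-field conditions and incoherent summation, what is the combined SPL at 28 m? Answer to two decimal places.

81.80 dB SPL

Combined at 3.9 m: 10·log₁₀(10^(96.6/10)+10^(95.1/10)) = 98.925 dB SPL.
Then apply −20·log₁₀(28/3.9) = -17.122 dB → 81.80 dB SPL.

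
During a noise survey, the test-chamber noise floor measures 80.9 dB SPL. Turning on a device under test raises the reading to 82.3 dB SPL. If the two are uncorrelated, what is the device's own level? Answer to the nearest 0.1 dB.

Background correction is a power subtraction:
L_src = 10·log₁₀(10^(82.3/10) − 10^(80.9/10)) = 10·log₁₀(46800000) = 76.7 dB SPL.

76.7 dB SPL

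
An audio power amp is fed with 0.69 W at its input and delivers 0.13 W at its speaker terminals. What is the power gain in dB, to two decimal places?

-7.25 dB

For a power ratio, dB = 10·log₁₀(P₂/P₁).
10·log₁₀(0.13/0.69) = 10·log₁₀(0.1884) = -7.25 dB.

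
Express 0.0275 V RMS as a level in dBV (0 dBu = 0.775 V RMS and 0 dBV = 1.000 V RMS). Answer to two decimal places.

-31.21 dBV

dBV = 20·log₁₀(V / 1.000 V).
20·log₁₀(0.0275/1.000) = -31.21 dBV.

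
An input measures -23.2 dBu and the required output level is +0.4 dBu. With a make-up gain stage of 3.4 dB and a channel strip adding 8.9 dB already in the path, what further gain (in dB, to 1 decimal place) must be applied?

The required make-up gain is the shortfall in the dB sum.
G = +0.4 − (-23.2) − 3.4 − 8.9 = 11.3 dB.

11.3 dB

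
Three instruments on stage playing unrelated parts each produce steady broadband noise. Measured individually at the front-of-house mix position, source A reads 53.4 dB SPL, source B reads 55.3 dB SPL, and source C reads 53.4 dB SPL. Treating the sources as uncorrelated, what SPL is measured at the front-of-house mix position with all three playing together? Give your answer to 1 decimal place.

58.9 dB SPL

Incoherent sources sum as intensities:
L_total = 10·log₁₀(10^(53.4/10) + 10^(55.3/10) + 10^(53.4/10)) = 10·log₁₀(776400) = 58.9 dB SPL.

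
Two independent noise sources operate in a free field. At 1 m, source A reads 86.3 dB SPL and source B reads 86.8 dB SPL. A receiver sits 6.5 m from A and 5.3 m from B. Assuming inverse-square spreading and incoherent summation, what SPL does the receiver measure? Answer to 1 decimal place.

74.3 dB SPL

At the listener: L_A = 86.3 − 20·log₁₀(6.5) = 70.04 dB; L_B = 86.8 − 20·log₁₀(5.3) = 72.31 dB.
Combined: 10·log₁₀(10^(70.04/10)+10^(72.31/10)) = 74.3 dB SPL.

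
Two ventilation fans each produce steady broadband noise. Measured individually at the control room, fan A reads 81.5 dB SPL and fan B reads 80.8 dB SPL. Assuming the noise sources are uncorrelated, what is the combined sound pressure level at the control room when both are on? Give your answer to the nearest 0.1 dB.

84.2 dB SPL

Incoherent sources sum as intensities:
L_total = 10·log₁₀(10^(81.5/10) + 10^(80.8/10)) = 10·log₁₀(261500000) = 84.2 dB SPL.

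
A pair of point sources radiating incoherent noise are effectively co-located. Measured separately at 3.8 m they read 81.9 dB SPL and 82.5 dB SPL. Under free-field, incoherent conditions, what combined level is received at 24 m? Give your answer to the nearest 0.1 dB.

69.2 dB SPL

Combined at 3.8 m: 10·log₁₀(10^(81.9/10)+10^(82.5/10)) = 85.22 dB SPL.
Then apply −20·log₁₀(24/3.8) = -16.01 dB → 69.2 dB SPL.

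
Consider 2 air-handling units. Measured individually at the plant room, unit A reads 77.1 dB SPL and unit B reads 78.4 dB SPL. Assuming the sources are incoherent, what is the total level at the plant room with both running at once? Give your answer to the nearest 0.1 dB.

Uncorrelated sources add in intensity (power), not in dB.
L_total = 10·log₁₀(10^(77.1/10) + 10^(78.4/10)) = 10·log₁₀(120500000) = 80.8 dB SPL.

80.8 dB SPL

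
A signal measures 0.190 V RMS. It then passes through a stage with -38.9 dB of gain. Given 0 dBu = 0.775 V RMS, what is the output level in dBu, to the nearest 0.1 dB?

Input level: 20·log₁₀(0.190/0.775) = -12.21 dBu.
Output: -12.21 − 38.9 = -51.1 dBu.

-51.1 dBu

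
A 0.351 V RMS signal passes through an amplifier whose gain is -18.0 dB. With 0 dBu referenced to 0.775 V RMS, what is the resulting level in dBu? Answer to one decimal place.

-24.9 dBu

Input level: 20·log₁₀(0.351/0.775) = -6.88 dBu.
Output: -6.88 − 18.0 = -24.9 dBu.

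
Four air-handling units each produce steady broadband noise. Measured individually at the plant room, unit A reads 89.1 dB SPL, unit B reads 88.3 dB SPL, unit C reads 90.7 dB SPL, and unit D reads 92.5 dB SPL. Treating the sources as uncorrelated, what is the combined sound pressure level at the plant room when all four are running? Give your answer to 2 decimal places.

96.48 dB SPL

Incoherent sources sum as intensities:
L_total = 10·log₁₀(10^(89.1/10) + 10^(88.3/10) + 10^(90.7/10) + 10^(92.5/10)) = 10·log₁₀(4442000000) = 96.48 dB SPL.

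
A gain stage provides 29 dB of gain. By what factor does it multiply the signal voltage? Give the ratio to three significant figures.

28.2

Voltage ratio = 10^(dB/20).
10^(29/20) = 10^(1.450) = 28.2.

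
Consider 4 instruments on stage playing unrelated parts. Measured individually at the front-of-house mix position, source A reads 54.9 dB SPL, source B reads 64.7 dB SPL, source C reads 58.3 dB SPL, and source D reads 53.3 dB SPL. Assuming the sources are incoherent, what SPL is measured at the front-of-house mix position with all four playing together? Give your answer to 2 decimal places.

66.18 dB SPL

Add the sources as powers (linear), then convert back to dB:
L_total = 10·log₁₀(10^(54.9/10) + 10^(64.7/10) + 10^(58.3/10) + 10^(53.3/10)) = 10·log₁₀(4150000) = 66.18 dB SPL.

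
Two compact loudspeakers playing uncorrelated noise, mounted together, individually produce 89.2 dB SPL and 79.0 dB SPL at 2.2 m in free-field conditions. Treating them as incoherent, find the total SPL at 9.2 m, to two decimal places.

Combined at 2.2 m: 10·log₁₀(10^(89.2/10)+10^(79.0/10)) = 89.596 dB SPL.
Then apply −20·log₁₀(9.2/2.2) = -12.427 dB → 77.17 dB SPL.

77.17 dB SPL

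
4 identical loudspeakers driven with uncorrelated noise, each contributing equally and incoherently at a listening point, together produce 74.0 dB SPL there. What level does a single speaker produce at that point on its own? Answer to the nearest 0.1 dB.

4 equal incoherent sources add 10·log₁₀(4) = 6.02 dB over one source.
L_one = 74.0 − 6.02 = 68.0 dB SPL.

68.0 dB SPL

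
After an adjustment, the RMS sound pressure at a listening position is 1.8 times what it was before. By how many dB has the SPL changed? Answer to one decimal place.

Sound pressure is an amplitude quantity: ΔL = 20·log₁₀(p₂/p₁).
20·log₁₀(1.8) = 5.1 dB.

5.1 dB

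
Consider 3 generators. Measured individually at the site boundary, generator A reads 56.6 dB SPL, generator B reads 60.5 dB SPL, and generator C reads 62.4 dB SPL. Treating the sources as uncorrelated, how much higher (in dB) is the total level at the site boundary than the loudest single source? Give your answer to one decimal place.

2.8 dB

Add the sources as powers (linear), then convert back to dB:
L_total = 10·log₁₀(10^(56.6/10) + 10^(60.5/10) + 10^(62.4/10)) = 65.21 dB SPL.
Excess over the loudest (62.4 dB): 65.21 − 62.4 = 2.8 dB.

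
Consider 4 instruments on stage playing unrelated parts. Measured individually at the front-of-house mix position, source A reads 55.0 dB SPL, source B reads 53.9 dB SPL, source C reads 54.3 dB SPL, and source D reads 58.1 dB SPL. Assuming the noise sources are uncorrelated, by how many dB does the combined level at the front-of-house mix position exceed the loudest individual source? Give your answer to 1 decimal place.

3.6 dB

Uncorrelated sources add in intensity (power), not in dB.
L_total = 10·log₁₀(10^(55.0/10) + 10^(53.9/10) + 10^(54.3/10) + 10^(58.1/10)) = 61.69 dB SPL.
Excess over the loudest (58.1 dB): 61.69 − 58.1 = 3.6 dB.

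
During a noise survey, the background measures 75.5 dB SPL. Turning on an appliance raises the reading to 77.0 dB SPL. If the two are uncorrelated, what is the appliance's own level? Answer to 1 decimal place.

Background correction is a power subtraction:
L_src = 10·log₁₀(10^(77.0/10) − 10^(75.5/10)) = 10·log₁₀(14640000) = 71.7 dB SPL.

71.7 dB SPL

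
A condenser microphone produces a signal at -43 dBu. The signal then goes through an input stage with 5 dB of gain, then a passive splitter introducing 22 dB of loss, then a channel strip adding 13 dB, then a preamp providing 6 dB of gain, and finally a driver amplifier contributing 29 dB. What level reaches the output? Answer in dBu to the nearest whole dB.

Cascaded gains and losses add directly in dB.
-43 + 5 − 22 + 13 + 6 + 29 = -12 dBu.

-12 dBu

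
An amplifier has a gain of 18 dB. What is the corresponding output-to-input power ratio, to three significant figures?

Power ratio = 10^(dB/10).
10^(18/10) = 10^(1.800) = 63.1.

63.1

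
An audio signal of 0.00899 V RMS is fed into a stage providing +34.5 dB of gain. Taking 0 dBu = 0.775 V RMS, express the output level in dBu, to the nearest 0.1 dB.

Input level: 20·log₁₀(0.00899/0.775) = -38.71 dBu.
Output: -38.71 + 34.5 = -4.2 dBu.

-4.2 dBu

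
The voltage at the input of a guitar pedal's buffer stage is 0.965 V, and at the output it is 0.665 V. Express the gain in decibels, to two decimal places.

-3.23 dB

For a voltage ratio, dB = 20·log₁₀(V₂/V₁).
20·log₁₀(0.665/0.965) = 20·log₁₀(0.6891) = -3.23 dB.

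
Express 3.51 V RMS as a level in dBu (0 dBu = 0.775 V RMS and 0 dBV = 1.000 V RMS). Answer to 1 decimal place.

dBu = 20·log₁₀(V / 0.775 V).
20·log₁₀(3.51/0.775) = +13.1 dBu.

+13.1 dBu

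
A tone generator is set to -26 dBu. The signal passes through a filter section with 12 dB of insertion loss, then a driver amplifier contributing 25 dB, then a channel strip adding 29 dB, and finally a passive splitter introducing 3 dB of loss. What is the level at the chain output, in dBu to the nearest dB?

+13 dBu

Gain stages sum in dB:
-26 − 12 + 25 + 29 − 3 = +13 dBu.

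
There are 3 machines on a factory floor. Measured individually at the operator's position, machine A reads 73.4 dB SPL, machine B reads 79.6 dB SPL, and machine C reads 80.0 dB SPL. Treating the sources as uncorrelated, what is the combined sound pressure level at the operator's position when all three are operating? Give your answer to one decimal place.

83.3 dB SPL

Incoherent sources sum as intensities:
L_total = 10·log₁₀(10^(73.4/10) + 10^(79.6/10) + 10^(80.0/10)) = 10·log₁₀(213100000) = 83.3 dB SPL.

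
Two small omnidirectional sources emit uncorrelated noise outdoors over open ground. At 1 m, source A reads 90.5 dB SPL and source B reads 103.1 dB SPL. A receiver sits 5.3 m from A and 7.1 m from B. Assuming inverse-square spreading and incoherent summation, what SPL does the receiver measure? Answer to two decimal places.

At the listener: L_A = 90.5 − 20·log₁₀(5.3) = 76.014 dB; L_B = 103.1 − 20·log₁₀(7.1) = 86.075 dB.
Combined: 10·log₁₀(10^(76.014/10)+10^(86.075/10)) = 86.48 dB SPL.

86.48 dB SPL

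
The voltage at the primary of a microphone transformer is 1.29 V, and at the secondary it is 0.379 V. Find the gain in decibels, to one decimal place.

For a voltage ratio, dB = 20·log₁₀(V₂/V₁).
20·log₁₀(0.379/1.29) = 20·log₁₀(0.2938) = -10.6 dB.

-10.6 dB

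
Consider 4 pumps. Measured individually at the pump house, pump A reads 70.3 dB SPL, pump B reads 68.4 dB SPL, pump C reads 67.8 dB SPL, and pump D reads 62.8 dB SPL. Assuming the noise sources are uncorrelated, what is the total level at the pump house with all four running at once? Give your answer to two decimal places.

Add the sources as powers (linear), then convert back to dB:
L_total = 10·log₁₀(10^(70.3/10) + 10^(68.4/10) + 10^(67.8/10) + 10^(62.8/10)) = 10·log₁₀(25560000) = 74.08 dB SPL.

74.08 dB SPL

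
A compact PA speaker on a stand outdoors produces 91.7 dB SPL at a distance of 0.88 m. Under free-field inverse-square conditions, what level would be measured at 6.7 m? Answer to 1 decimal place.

74.1 dB SPL

Inverse-square spreading gives ΔL = −20·log₁₀(d₂/d₁).
ΔL = −20·log₁₀(6.7/0.88) = -17.63 dB, so L₂ = 91.7 + (-17.63) = 74.1 dB SPL.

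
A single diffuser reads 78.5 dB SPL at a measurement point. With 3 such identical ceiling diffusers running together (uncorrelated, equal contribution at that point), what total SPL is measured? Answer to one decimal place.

3 equal incoherent sources raise the level by 10·log₁₀(3) = 4.77 dB.
L_total = 78.5 + 4.77 = 83.3 dB SPL.

83.3 dB SPL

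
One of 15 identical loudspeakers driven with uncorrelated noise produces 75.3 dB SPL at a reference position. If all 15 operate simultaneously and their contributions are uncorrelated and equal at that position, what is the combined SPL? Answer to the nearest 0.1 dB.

15 equal incoherent sources raise the level by 10·log₁₀(15) = 11.76 dB.
L_total = 75.3 + 11.76 = 87.1 dB SPL.

87.1 dB SPL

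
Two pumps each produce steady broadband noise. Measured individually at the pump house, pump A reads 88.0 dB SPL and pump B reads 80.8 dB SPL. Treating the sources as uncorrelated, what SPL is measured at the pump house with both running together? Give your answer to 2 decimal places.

Incoherent sources sum as intensities:
L_total = 10·log₁₀(10^(88.0/10) + 10^(80.8/10)) = 10·log₁₀(751200000) = 88.76 dB SPL.

88.76 dB SPL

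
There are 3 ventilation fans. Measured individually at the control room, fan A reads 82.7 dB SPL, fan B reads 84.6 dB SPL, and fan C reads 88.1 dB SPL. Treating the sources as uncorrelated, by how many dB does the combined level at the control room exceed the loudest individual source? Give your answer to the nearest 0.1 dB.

2.4 dB

Uncorrelated sources add in intensity (power), not in dB.
L_total = 10·log₁₀(10^(82.7/10) + 10^(84.6/10) + 10^(88.1/10)) = 90.49 dB SPL.
Excess over the loudest (88.1 dB): 90.49 − 88.1 = 2.4 dB.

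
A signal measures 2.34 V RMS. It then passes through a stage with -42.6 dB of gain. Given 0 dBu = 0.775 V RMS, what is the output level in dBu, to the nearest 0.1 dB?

-33.0 dBu

Input level: 20·log₁₀(2.34/0.775) = 9.60 dBu.
Output: 9.60 − 42.6 = -33.0 dBu.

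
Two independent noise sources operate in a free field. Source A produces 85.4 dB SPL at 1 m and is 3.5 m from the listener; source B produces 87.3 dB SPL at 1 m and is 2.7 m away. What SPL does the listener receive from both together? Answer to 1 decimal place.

At the listener: L_A = 85.4 − 20·log₁₀(3.5) = 74.52 dB; L_B = 87.3 − 20·log₁₀(2.7) = 78.67 dB.
Combined: 10·log₁₀(10^(74.52/10)+10^(78.67/10)) = 80.1 dB SPL.

80.1 dB SPL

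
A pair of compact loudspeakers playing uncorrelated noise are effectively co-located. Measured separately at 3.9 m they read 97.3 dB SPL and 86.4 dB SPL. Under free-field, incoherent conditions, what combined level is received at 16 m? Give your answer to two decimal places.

85.38 dB SPL

Combined at 3.9 m: 10·log₁₀(10^(97.3/10)+10^(86.4/10)) = 97.639 dB SPL.
Then apply −20·log₁₀(16/3.9) = -12.261 dB → 85.38 dB SPL.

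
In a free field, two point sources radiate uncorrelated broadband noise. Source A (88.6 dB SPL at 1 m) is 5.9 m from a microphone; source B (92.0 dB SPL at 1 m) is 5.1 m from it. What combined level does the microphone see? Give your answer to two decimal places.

At the listener: L_A = 88.6 − 20·log₁₀(5.9) = 73.183 dB; L_B = 92.0 − 20·log₁₀(5.1) = 77.849 dB.
Combined: 10·log₁₀(10^(73.183/10)+10^(77.849/10)) = 79.12 dB SPL.

79.12 dB SPL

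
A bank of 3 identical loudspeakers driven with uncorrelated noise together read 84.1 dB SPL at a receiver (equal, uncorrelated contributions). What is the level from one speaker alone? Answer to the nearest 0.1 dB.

3 equal incoherent sources add 10·log₁₀(3) = 4.77 dB over one source.
L_one = 84.1 − 4.77 = 79.3 dB SPL.

79.3 dB SPL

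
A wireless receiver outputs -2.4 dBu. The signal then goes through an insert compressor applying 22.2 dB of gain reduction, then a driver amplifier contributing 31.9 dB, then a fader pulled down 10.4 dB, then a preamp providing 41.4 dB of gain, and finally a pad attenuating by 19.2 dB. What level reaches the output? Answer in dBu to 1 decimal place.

Gain stages sum in dB:
-2.4 − 22.2 + 31.9 − 10.4 + 41.4 − 19.2 = +19.1 dBu.

+19.1 dBu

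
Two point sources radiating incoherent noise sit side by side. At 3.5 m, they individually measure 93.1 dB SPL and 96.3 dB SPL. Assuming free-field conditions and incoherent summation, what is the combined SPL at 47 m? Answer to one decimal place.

75.4 dB SPL

Combined at 3.5 m: 10·log₁₀(10^(93.1/10)+10^(96.3/10)) = 98.00 dB SPL.
Then apply −20·log₁₀(47/3.5) = -22.56 dB → 75.4 dB SPL.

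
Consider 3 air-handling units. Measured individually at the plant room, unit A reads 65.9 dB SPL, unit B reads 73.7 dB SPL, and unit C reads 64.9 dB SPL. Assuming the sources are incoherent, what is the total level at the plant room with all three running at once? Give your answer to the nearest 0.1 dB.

Incoherent sources sum as intensities:
L_total = 10·log₁₀(10^(65.9/10) + 10^(73.7/10) + 10^(64.9/10)) = 10·log₁₀(30420000) = 74.8 dB SPL.

74.8 dB SPL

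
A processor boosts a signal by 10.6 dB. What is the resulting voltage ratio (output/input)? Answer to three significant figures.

3.39

Voltage ratio = 10^(dB/20).
10^(10.6/20) = 10^(0.5300) = 3.39.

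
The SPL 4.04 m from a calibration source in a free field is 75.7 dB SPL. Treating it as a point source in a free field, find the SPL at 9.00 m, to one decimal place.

Inverse-square spreading gives ΔL = −20·log₁₀(d₂/d₁).
ΔL = −20·log₁₀(9.00/4.04) = -6.96 dB, so L₂ = 75.7 + (-6.96) = 68.7 dB SPL.

68.7 dB SPL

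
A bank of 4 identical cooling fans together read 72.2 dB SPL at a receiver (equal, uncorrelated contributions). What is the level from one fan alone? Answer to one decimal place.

4 equal incoherent sources add 10·log₁₀(4) = 6.02 dB over one source.
L_one = 72.2 − 6.02 = 66.2 dB SPL.

66.2 dB SPL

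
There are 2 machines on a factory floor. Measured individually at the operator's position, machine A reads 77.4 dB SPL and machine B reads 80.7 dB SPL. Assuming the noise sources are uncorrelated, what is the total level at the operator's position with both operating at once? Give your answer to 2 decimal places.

82.37 dB SPL

Uncorrelated sources add in intensity (power), not in dB.
L_total = 10·log₁₀(10^(77.4/10) + 10^(80.7/10)) = 10·log₁₀(172400000) = 82.37 dB SPL.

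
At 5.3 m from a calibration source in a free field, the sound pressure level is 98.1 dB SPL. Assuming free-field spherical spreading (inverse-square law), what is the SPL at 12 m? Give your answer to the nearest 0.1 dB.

91.0 dB SPL

Free-field point source: level drops by 20·log₁₀ of the distance ratio.
ΔL = −20·log₁₀(12/5.3) = -7.10 dB, so L₂ = 98.1 + (-7.10) = 91.0 dB SPL.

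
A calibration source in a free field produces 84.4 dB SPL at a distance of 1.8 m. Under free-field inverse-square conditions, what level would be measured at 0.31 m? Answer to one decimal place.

99.7 dB SPL

Inverse-square spreading gives ΔL = −20·log₁₀(d₂/d₁).
ΔL = −20·log₁₀(0.31/1.8) = 15.28 dB, so L₂ = 84.4 + (15.28) = 99.7 dB SPL.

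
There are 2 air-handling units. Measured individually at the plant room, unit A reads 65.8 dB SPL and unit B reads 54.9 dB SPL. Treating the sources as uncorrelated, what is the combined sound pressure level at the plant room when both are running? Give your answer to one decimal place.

66.1 dB SPL

Uncorrelated sources add in intensity (power), not in dB.
L_total = 10·log₁₀(10^(65.8/10) + 10^(54.9/10)) = 10·log₁₀(4111000) = 66.1 dB SPL.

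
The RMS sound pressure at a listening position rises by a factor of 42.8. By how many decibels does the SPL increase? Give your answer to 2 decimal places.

SPL change from a pressure ratio uses the 20·log₁₀ form:
20·log₁₀(42.8) = 32.63 dB.

32.63 dB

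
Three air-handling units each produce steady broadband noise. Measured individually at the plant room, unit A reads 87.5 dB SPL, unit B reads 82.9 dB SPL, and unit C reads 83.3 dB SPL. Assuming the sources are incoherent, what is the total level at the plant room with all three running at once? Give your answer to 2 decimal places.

Incoherent sources sum as intensities:
L_total = 10·log₁₀(10^(87.5/10) + 10^(82.9/10) + 10^(83.3/10)) = 10·log₁₀(971100000) = 89.87 dB SPL.

89.87 dB SPL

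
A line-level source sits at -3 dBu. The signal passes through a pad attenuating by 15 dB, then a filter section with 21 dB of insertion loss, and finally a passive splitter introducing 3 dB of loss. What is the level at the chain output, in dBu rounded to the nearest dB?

In dB, series stages simply add:
-3 − 15 − 21 − 3 = -42 dBu.

-42 dBu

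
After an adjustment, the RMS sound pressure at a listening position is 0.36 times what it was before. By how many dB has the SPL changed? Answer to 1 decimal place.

Sound pressure is an amplitude quantity: ΔL = 20·log₁₀(p₂/p₁).
20·log₁₀(0.36) = -8.9 dB.

-8.9 dB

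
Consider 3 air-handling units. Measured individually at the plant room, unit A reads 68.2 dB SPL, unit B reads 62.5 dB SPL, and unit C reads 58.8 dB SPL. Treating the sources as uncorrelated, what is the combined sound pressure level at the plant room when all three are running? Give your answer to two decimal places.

Add the sources as powers (linear), then convert back to dB:
L_total = 10·log₁₀(10^(68.2/10) + 10^(62.5/10) + 10^(58.8/10)) = 10·log₁₀(9144000) = 69.61 dB SPL.

69.61 dB SPL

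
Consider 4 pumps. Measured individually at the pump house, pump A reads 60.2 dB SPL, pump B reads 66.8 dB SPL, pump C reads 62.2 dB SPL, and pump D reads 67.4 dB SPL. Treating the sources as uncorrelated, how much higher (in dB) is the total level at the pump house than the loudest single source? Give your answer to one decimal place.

Uncorrelated sources add in intensity (power), not in dB.
L_total = 10·log₁₀(10^(60.2/10) + 10^(66.8/10) + 10^(62.2/10) + 10^(67.4/10)) = 71.14 dB SPL.
Excess over the loudest (67.4 dB): 71.14 − 67.4 = 3.7 dB.

3.7 dB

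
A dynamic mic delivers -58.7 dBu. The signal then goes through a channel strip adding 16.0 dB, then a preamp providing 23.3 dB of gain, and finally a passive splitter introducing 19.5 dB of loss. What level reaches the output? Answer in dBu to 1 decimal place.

In dB, series stages simply add:
-58.7 + 16.0 + 23.3 − 19.5 = -38.9 dBu.

-38.9 dBu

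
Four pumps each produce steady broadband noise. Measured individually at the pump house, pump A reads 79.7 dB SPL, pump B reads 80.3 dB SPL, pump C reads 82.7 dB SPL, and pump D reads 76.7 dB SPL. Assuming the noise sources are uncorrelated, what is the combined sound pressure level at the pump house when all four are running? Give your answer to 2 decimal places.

86.37 dB SPL

Uncorrelated sources add in intensity (power), not in dB.
L_total = 10·log₁₀(10^(79.7/10) + 10^(80.3/10) + 10^(82.7/10) + 10^(76.7/10)) = 10·log₁₀(433500000) = 86.37 dB SPL.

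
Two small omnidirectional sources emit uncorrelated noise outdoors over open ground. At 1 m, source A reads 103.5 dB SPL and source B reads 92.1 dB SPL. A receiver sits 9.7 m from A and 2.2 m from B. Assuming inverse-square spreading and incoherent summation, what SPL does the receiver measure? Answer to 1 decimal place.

87.6 dB SPL

At the listener: L_A = 103.5 − 20·log₁₀(9.7) = 83.76 dB; L_B = 92.1 − 20·log₁₀(2.2) = 85.25 dB.
Combined: 10·log₁₀(10^(83.76/10)+10^(85.25/10)) = 87.6 dB SPL.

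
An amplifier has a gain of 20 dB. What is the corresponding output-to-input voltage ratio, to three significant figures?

10.0

Voltage ratio = 10^(dB/20).
10^(20/20) = 10^(1.000) = 10.0.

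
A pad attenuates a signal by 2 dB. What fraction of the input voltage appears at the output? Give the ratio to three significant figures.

Voltage ratio = 10^(dB/20).
10^(-2/20) = 10^(-0.1000) = 0.794.

0.794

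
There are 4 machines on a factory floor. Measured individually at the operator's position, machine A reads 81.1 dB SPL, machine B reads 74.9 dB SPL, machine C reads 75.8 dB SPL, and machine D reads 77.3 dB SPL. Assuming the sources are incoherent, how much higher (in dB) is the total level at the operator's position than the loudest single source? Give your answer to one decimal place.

2.9 dB

Add the sources as powers (linear), then convert back to dB:
L_total = 10·log₁₀(10^(81.1/10) + 10^(74.9/10) + 10^(75.8/10) + 10^(77.3/10)) = 84.00 dB SPL.
Excess over the loudest (81.1 dB): 84.00 − 81.1 = 2.9 dB.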